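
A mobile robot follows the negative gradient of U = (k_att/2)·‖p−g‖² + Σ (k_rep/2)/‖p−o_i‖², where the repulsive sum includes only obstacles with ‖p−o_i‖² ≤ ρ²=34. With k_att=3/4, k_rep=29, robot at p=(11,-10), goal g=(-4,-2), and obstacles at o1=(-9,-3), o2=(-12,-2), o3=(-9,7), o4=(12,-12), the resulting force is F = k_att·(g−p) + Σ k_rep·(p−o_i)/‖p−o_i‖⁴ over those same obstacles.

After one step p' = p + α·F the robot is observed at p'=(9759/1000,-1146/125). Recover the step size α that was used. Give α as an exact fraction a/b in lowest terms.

F_att = 3/4·(g−p) = 3/4·(-15,8) = (-11.2500,6.0000)
o1: d²=449 > ρ²=34 → inactive
o2: d²=593 > ρ²=34 → inactive
o3: d²=689 > ρ²=34 → inactive
o4: d²=5 ≤ ρ²=34; F_rep = 29·(-1,2)/5² = (-1.1600,2.3200)
F = F_att + ΣF_rep = (-12.4100,8.3200)
Δp = p'−p = (-1.2410,0.8320); α = Δx/Fx = (-1241/1000) / (-1241/100) = 1/10
check: Δy/Fy = (104/125) / (208/25) = 1/10 ✓

α = 1/10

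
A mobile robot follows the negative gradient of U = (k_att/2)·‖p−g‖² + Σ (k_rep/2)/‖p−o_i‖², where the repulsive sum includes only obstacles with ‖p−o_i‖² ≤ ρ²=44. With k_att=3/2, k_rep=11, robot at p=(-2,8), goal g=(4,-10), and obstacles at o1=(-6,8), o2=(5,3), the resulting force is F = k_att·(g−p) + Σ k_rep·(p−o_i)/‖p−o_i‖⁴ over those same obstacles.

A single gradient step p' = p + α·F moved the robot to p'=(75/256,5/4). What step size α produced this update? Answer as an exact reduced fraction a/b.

F_att = 3/2·(g−p) = 3/2·(6,-18) = (9.0000,-27.0000)
o1: d²=16 ≤ ρ²=44; F_rep = 11·(4,0)/16² = (0.1719,0.0000)
o2: d²=74 > ρ²=44 → inactive
F = F_att + ΣF_rep = (9.1719,-27.0000)
Δp = p'−p = (2.2930,-6.7500); α = Δx/Fx = (587/256) / (587/64) = 1/4
check: Δy/Fy = (-27/4) / (-27) = 1/4 ✓

α = 1/4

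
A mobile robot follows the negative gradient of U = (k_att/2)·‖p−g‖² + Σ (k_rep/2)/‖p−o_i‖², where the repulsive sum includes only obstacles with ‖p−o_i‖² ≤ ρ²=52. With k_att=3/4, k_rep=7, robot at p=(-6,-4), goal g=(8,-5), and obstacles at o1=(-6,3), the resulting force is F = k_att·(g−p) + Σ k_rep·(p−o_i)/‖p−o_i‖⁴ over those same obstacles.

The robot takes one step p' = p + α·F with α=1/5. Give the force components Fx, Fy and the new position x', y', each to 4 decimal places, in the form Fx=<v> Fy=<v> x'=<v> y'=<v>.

F_att = 3/4·(g−p) = 3/4·(14,-1) = (10.5000,-0.7500)
o1: d²=49 ≤ ρ²=52; F_rep = 7·(0,-7)/49² = (0.0000,-0.0204)
F = F_att + ΣF_rep = (10.5000,-0.7704)
p' = p + 1/5·F = (-3.9000,-4.1541)

Fx=10.5000 Fy=-0.7704 x'=-3.9000 y'=-4.1541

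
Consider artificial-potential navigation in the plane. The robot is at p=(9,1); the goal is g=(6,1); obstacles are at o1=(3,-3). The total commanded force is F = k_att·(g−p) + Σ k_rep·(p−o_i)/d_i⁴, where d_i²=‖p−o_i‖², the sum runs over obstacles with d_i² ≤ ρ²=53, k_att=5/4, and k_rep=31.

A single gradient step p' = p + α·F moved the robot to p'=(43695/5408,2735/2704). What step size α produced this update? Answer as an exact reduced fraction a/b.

F_att = 5/4·(g−p) = 5/4·(-3,0) = (-3.7500,0.0000)
o1: d²=52 ≤ ρ²=53; F_rep = 31·(6,4)/52² = (0.0688,0.0459)
F = F_att + ΣF_rep = (-3.6812,0.0459)
Δp = p'−p = (-0.9203,0.0115); α = Δx/Fx = (-4977/5408) / (-4977/1352) = 1/4
check: Δy/Fy = (31/2704) / (31/676) = 1/4 ✓

α = 1/4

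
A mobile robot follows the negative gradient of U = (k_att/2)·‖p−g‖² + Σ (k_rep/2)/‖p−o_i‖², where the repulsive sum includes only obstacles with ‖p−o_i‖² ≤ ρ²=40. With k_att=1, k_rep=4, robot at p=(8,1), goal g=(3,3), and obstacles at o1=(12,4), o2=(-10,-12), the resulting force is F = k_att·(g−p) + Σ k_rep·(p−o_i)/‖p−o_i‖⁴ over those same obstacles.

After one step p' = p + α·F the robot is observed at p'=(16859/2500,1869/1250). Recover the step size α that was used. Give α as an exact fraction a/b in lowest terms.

F_att = 1·(g−p) = 1·(-5,2) = (-5.0000,2.0000)
o1: d²=25 ≤ ρ²=40; F_rep = 4·(-4,-3)/25² = (-0.0256,-0.0192)
o2: d²=493 > ρ²=40 → inactive
F = F_att + ΣF_rep = (-5.0256,1.9808)
Δp = p'−p = (-1.2564,0.4952); α = Δx/Fx = (-3141/2500) / (-3141/625) = 1/4
check: Δy/Fy = (619/1250) / (1238/625) = 1/4 ✓

α = 1/4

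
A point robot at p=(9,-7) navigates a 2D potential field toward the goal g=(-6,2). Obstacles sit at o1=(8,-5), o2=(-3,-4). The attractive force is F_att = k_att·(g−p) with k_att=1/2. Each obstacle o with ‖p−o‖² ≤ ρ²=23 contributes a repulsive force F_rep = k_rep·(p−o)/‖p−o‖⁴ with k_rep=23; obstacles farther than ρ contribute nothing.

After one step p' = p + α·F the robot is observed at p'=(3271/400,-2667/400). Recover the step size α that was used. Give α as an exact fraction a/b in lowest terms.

F_att = 1/2·(g−p) = 1/2·(-15,9) = (-7.5000,4.5000)
o1: d²=5 ≤ ρ²=23; F_rep = 23·(1,-2)/5² = (0.9200,-1.8400)
o2: d²=153 > ρ²=23 → inactive
F = F_att + ΣF_rep = (-6.5800,2.6600)
Δp = p'−p = (-0.8225,0.3325); α = Δx/Fx = (-329/400) / (-329/50) = 1/8
check: Δy/Fy = (133/400) / (133/50) = 1/8 ✓

α = 1/8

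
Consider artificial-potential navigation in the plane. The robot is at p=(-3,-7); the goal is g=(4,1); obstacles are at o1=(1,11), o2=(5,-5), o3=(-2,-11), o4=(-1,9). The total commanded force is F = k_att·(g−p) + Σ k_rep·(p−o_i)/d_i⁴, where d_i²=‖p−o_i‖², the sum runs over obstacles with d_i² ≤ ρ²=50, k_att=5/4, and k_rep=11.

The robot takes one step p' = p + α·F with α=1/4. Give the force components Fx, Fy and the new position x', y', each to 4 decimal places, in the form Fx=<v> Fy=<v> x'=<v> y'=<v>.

Fx=8.7119 Fy=10.1522 x'=-0.8220 y'=-4.4619

F_att = 5/4·(g−p) = 5/4·(7,8) = (8.7500,10.0000)
o1: d²=340 > ρ²=50 → inactive
o2: d²=68 > ρ²=50 → inactive
o3: d²=17 ≤ ρ²=50; F_rep = 11·(-1,4)/17² = (-0.0381,0.1522)
o4: d²=260 > ρ²=50 → inactive
F = F_att + ΣF_rep = (8.7119,10.1522)
p' = p + 1/4·F = (-0.8220,-4.4619)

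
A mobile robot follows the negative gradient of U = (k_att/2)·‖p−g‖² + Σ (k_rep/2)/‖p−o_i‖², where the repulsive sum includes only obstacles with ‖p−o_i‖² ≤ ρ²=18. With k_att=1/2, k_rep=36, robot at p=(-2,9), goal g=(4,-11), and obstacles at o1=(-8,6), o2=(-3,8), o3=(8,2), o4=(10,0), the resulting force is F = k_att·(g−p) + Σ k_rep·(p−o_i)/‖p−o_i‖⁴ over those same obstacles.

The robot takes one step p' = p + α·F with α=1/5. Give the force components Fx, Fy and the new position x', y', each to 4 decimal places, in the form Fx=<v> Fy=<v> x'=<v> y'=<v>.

Fx=12.0000 Fy=-1.0000 x'=0.4000 y'=8.8000

F_att = 1/2·(g−p) = 1/2·(6,-20) = (3.0000,-10.0000)
o1: d²=45 > ρ²=18 → inactive
o2: d²=2 ≤ ρ²=18; F_rep = 36·(1,1)/2² = (9.0000,9.0000)
o3: d²=149 > ρ²=18 → inactive
o4: d²=225 > ρ²=18 → inactive
F = F_att + ΣF_rep = (12.0000,-1.0000)
p' = p + 1/5·F = (0.4000,8.8000)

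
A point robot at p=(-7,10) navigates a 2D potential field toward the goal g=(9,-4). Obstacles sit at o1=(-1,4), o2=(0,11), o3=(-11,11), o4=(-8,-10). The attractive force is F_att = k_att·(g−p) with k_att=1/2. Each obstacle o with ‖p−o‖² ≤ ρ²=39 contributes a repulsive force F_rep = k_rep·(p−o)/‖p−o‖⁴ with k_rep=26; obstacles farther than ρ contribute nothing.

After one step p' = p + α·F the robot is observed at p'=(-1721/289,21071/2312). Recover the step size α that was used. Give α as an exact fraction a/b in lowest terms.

F_att = 1/2·(g−p) = 1/2·(16,-14) = (8.0000,-7.0000)
o1: d²=72 > ρ²=39 → inactive
o2: d²=50 > ρ²=39 → inactive
o3: d²=17 ≤ ρ²=39; F_rep = 26·(4,-1)/17² = (0.3599,-0.0900)
o4: d²=401 > ρ²=39 → inactive
F = F_att + ΣF_rep = (8.3599,-7.0900)
Δp = p'−p = (1.0450,-0.8862); α = Δx/Fx = (302/289) / (2416/289) = 1/8
check: Δy/Fy = (-2049/2312) / (-2049/289) = 1/8 ✓

α = 1/8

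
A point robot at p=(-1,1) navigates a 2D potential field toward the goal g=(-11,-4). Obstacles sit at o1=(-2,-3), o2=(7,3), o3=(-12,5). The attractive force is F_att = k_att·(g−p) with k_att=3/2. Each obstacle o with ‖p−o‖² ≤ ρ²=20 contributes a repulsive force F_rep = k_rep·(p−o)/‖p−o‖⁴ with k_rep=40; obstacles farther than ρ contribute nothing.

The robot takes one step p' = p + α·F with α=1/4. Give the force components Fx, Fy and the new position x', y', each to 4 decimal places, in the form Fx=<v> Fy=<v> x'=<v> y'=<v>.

F_att = 3/2·(g−p) = 3/2·(-10,-5) = (-15.0000,-7.5000)
o1: d²=17 ≤ ρ²=20; F_rep = 40·(1,4)/17² = (0.1384,0.5536)
o2: d²=68 > ρ²=20 → inactive
o3: d²=137 > ρ²=20 → inactive
F = F_att + ΣF_rep = (-14.8616,-6.9464)
p' = p + 1/4·F = (-4.7154,-0.7366)

Fx=-14.8616 Fy=-6.9464 x'=-4.7154 y'=-0.7366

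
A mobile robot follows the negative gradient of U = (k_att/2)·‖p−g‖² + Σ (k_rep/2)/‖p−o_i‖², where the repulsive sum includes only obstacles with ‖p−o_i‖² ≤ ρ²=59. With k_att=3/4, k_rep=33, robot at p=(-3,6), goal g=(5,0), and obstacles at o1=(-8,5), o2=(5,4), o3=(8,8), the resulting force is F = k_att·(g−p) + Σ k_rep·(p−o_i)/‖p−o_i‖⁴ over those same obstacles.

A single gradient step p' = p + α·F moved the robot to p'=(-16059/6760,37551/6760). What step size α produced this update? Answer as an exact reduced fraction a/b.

F_att = 3/4·(g−p) = 3/4·(8,-6) = (6.0000,-4.5000)
o1: d²=26 ≤ ρ²=59; F_rep = 33·(5,1)/26² = (0.2441,0.0488)
o2: d²=68 > ρ²=59 → inactive
o3: d²=125 > ρ²=59 → inactive
F = F_att + ΣF_rep = (6.2441,-4.4512)
Δp = p'−p = (0.6244,-0.4451); α = Δx/Fx = (4221/6760) / (4221/676) = 1/10
check: Δy/Fy = (-3009/6760) / (-3009/676) = 1/10 ✓

α = 1/10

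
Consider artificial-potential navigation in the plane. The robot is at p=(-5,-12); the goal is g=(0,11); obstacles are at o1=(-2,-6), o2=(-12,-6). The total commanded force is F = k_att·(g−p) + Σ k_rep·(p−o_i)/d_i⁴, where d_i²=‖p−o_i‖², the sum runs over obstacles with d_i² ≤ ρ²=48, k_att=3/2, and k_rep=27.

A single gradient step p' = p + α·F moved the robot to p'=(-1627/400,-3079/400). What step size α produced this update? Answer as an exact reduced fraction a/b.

α = 1/8

F_att = 3/2·(g−p) = 3/2·(5,23) = (7.5000,34.5000)
o1: d²=45 ≤ ρ²=48; F_rep = 27·(-3,-6)/45² = (-0.0400,-0.0800)
o2: d²=85 > ρ²=48 → inactive
F = F_att + ΣF_rep = (7.4600,34.4200)
Δp = p'−p = (0.9325,4.3025); α = Δx/Fx = (373/400) / (373/50) = 1/8
check: Δy/Fy = (1721/400) / (1721/50) = 1/8 ✓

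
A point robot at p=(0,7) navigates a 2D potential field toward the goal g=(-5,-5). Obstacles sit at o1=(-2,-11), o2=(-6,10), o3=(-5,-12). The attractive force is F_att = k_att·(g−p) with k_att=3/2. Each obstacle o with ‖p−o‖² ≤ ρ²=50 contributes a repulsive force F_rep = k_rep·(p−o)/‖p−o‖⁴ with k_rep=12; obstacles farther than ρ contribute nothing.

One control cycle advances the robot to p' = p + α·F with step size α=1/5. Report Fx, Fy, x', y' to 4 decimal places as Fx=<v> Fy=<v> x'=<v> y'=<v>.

Fx=-7.4644 Fy=-18.0178 x'=-1.4929 y'=3.3964

F_att = 3/2·(g−p) = 3/2·(-5,-12) = (-7.5000,-18.0000)
o1: d²=328 > ρ²=50 → inactive
o2: d²=45 ≤ ρ²=50; F_rep = 12·(6,-3)/45² = (0.0356,-0.0178)
o3: d²=386 > ρ²=50 → inactive
F = F_att + ΣF_rep = (-7.4644,-18.0178)
p' = p + 1/5·F = (-1.4929,3.3964)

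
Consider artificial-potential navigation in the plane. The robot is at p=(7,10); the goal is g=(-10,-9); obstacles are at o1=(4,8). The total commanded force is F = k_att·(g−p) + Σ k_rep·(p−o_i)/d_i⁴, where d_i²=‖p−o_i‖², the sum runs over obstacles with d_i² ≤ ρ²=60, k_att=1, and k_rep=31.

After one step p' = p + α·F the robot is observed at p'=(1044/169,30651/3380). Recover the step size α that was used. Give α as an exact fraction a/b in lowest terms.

α = 1/20

F_att = 1·(g−p) = 1·(-17,-19) = (-17.0000,-19.0000)
o1: d²=13 ≤ ρ²=60; F_rep = 31·(3,2)/13² = (0.5503,0.3669)
F = F_att + ΣF_rep = (-16.4497,-18.6331)
Δp = p'−p = (-0.8225,-0.9317); α = Δx/Fx = (-139/169) / (-2780/169) = 1/20
check: Δy/Fy = (-3149/3380) / (-3149/169) = 1/20 ✓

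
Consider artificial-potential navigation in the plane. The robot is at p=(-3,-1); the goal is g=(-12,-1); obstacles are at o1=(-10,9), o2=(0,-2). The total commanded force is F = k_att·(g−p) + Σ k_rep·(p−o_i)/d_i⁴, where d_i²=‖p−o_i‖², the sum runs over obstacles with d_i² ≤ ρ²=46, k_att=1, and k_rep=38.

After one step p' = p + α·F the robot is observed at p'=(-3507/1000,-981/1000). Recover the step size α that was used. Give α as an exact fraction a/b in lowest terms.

F_att = 1·(g−p) = 1·(-9,0) = (-9.0000,0.0000)
o1: d²=149 > ρ²=46 → inactive
o2: d²=10 ≤ ρ²=46; F_rep = 38·(-3,1)/10² = (-1.1400,0.3800)
F = F_att + ΣF_rep = (-10.1400,0.3800)
Δp = p'−p = (-0.5070,0.0190); α = Δx/Fx = (-507/1000) / (-507/50) = 1/20
check: Δy/Fy = (19/1000) / (19/50) = 1/20 ✓

α = 1/20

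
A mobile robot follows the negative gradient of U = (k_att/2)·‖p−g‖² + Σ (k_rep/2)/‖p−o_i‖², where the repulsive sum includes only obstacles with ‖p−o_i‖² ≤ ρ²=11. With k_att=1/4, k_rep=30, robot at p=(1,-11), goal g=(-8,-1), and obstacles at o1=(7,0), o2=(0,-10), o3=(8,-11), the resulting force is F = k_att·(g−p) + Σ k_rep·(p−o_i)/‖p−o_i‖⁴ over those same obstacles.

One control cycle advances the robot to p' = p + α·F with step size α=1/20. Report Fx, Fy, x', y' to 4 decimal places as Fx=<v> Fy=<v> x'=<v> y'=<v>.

F_att = 1/4·(g−p) = 1/4·(-9,10) = (-2.2500,2.5000)
o1: d²=157 > ρ²=11 → inactive
o2: d²=2 ≤ ρ²=11; F_rep = 30·(1,-1)/2² = (7.5000,-7.5000)
o3: d²=49 > ρ²=11 → inactive
F = F_att + ΣF_rep = (5.2500,-5.0000)
p' = p + 1/20·F = (1.2625,-11.2500)

Fx=5.2500 Fy=-5.0000 x'=1.2625 y'=-11.2500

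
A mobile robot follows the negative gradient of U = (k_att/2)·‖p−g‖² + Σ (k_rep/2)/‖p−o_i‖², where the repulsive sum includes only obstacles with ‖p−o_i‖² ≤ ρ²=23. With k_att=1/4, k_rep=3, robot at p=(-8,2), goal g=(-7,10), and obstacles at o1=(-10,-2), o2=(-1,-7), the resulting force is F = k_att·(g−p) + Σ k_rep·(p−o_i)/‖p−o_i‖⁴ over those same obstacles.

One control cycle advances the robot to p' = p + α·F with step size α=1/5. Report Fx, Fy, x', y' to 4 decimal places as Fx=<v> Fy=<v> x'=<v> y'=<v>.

F_att = 1/4·(g−p) = 1/4·(1,8) = (0.2500,2.0000)
o1: d²=20 ≤ ρ²=23; F_rep = 3·(2,4)/20² = (0.0150,0.0300)
o2: d²=130 > ρ²=23 → inactive
F = F_att + ΣF_rep = (0.2650,2.0300)
p' = p + 1/5·F = (-7.9470,2.4060)

Fx=0.2650 Fy=2.0300 x'=-7.9470 y'=2.4060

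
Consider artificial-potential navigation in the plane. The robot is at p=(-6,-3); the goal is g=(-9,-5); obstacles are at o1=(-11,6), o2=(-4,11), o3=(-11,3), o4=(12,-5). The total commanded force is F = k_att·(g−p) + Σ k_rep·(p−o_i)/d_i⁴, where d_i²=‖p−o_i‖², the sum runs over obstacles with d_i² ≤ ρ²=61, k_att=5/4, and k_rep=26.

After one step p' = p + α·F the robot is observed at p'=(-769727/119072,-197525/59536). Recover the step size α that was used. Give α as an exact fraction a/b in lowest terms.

α = 1/8

F_att = 5/4·(g−p) = 5/4·(-3,-2) = (-3.7500,-2.5000)
o1: d²=106 > ρ²=61 → inactive
o2: d²=200 > ρ²=61 → inactive
o3: d²=61 ≤ ρ²=61; F_rep = 26·(5,-6)/61² = (0.0349,-0.0419)
o4: d²=328 > ρ²=61 → inactive
F = F_att + ΣF_rep = (-3.7151,-2.5419)
Δp = p'−p = (-0.4644,-0.3177); α = Δx/Fx = (-55295/119072) / (-55295/14884) = 1/8
check: Δy/Fy = (-18917/59536) / (-18917/7442) = 1/8 ✓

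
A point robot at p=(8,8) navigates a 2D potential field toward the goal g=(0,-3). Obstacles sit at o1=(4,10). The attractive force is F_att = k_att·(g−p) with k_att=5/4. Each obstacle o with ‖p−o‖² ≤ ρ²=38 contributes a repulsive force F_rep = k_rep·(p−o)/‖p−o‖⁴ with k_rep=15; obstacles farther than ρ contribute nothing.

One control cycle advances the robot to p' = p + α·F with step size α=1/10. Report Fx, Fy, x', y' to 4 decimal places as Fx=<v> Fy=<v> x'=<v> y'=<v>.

F_att = 5/4·(g−p) = 5/4·(-8,-11) = (-10.0000,-13.7500)
o1: d²=20 ≤ ρ²=38; F_rep = 15·(4,-2)/20² = (0.1500,-0.0750)
F = F_att + ΣF_rep = (-9.8500,-13.8250)
p' = p + 1/10·F = (7.0150,6.6175)

Fx=-9.8500 Fy=-13.8250 x'=7.0150 y'=6.6175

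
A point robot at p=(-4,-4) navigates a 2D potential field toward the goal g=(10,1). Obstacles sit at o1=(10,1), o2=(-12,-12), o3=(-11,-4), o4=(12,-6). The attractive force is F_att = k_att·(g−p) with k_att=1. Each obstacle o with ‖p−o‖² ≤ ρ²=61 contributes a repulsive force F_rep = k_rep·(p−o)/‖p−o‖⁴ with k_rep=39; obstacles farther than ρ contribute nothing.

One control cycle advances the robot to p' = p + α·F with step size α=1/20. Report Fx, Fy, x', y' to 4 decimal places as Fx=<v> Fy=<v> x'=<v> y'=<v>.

Fx=14.1137 Fy=5.0000 x'=-3.2943 y'=-3.7500

F_att = 1·(g−p) = 1·(14,5) = (14.0000,5.0000)
o1: d²=221 > ρ²=61 → inactive
o2: d²=128 > ρ²=61 → inactive
o3: d²=49 ≤ ρ²=61; F_rep = 39·(7,0)/49² = (0.1137,0.0000)
o4: d²=260 > ρ²=61 → inactive
F = F_att + ΣF_rep = (14.1137,5.0000)
p' = p + 1/20·F = (-3.2943,-3.7500)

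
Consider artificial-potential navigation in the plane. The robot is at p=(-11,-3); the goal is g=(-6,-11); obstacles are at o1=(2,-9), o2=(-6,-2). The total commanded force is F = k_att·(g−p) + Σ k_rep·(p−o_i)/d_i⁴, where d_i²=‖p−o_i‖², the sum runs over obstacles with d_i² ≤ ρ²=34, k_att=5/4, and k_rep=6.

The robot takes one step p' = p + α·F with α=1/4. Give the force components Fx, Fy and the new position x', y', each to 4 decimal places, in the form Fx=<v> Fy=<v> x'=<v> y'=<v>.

Fx=6.2056 Fy=-10.0089 x'=-9.4486 y'=-5.5022

F_att = 5/4·(g−p) = 5/4·(5,-8) = (6.2500,-10.0000)
o1: d²=205 > ρ²=34 → inactive
o2: d²=26 ≤ ρ²=34; F_rep = 6·(-5,-1)/26² = (-0.0444,-0.0089)
F = F_att + ΣF_rep = (6.2056,-10.0089)
p' = p + 1/4·F = (-9.4486,-5.5022)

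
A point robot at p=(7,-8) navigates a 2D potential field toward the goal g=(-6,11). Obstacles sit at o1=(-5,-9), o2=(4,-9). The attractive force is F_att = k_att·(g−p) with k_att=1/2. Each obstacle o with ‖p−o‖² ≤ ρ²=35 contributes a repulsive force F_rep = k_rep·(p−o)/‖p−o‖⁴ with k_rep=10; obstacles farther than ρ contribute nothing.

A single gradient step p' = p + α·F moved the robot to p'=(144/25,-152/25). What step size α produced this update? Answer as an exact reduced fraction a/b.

α = 1/5

F_att = 1/2·(g−p) = 1/2·(-13,19) = (-6.5000,9.5000)
o1: d²=145 > ρ²=35 → inactive
o2: d²=10 ≤ ρ²=35; F_rep = 10·(3,1)/10² = (0.3000,0.1000)
F = F_att + ΣF_rep = (-6.2000,9.6000)
Δp = p'−p = (-1.2400,1.9200); α = Δx/Fx = (-31/25) / (-31/5) = 1/5
check: Δy/Fy = (48/25) / (48/5) = 1/5 ✓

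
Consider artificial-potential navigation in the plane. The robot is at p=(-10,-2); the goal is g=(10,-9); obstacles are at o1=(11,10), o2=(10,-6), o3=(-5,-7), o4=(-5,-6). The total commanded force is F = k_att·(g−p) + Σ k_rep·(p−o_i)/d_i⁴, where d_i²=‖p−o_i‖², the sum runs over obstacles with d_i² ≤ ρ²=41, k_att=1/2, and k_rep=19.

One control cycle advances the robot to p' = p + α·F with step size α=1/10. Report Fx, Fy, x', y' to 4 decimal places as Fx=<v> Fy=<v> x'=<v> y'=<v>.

Fx=9.9435 Fy=-3.4548 x'=-9.0057 y'=-2.3455

F_att = 1/2·(g−p) = 1/2·(20,-7) = (10.0000,-3.5000)
o1: d²=585 > ρ²=41 → inactive
o2: d²=416 > ρ²=41 → inactive
o3: d²=50 > ρ²=41 → inactive
o4: d²=41 ≤ ρ²=41; F_rep = 19·(-5,4)/41² = (-0.0565,0.0452)
F = F_att + ΣF_rep = (9.9435,-3.4548)
p' = p + 1/10·F = (-9.0057,-2.3455)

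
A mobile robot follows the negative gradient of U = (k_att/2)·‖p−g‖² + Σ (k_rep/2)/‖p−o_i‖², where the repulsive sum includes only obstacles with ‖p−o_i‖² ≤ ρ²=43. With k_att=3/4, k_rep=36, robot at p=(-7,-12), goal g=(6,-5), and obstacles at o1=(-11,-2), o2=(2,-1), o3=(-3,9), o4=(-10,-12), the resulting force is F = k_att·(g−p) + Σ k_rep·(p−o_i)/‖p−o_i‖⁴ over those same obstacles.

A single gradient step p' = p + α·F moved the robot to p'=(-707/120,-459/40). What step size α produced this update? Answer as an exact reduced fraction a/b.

F_att = 3/4·(g−p) = 3/4·(13,7) = (9.7500,5.2500)
o1: d²=116 > ρ²=43 → inactive
o2: d²=202 > ρ²=43 → inactive
o3: d²=457 > ρ²=43 → inactive
o4: d²=9 ≤ ρ²=43; F_rep = 36·(3,0)/9² = (1.3333,0.0000)
F = F_att + ΣF_rep = (11.0833,5.2500)
Δp = p'−p = (1.1083,0.5250); α = Δx/Fx = (133/120) / (133/12) = 1/10
check: Δy/Fy = (21/40) / (21/4) = 1/10 ✓

α = 1/10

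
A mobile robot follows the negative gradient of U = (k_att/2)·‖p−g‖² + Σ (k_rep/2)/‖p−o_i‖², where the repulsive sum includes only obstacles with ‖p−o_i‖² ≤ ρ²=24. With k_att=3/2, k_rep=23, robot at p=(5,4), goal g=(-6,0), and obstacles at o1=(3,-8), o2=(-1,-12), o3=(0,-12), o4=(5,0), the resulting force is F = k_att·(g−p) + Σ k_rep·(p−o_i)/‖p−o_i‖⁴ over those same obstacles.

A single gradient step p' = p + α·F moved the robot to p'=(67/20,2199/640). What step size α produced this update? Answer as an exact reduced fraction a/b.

α = 1/10

F_att = 3/2·(g−p) = 3/2·(-11,-4) = (-16.5000,-6.0000)
o1: d²=148 > ρ²=24 → inactive
o2: d²=292 > ρ²=24 → inactive
o3: d²=281 > ρ²=24 → inactive
o4: d²=16 ≤ ρ²=24; F_rep = 23·(0,4)/16² = (0.0000,0.3594)
F = F_att + ΣF_rep = (-16.5000,-5.6406)
Δp = p'−p = (-1.6500,-0.5641); α = Δx/Fx = (-33/20) / (-33/2) = 1/10
check: Δy/Fy = (-361/640) / (-361/64) = 1/10 ✓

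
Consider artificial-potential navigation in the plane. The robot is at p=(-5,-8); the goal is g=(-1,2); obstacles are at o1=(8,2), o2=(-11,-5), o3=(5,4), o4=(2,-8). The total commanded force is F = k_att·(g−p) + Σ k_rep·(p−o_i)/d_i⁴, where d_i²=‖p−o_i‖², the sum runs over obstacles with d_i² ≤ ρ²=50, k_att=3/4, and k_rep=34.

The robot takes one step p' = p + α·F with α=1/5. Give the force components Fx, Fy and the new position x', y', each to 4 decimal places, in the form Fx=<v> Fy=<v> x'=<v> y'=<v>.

F_att = 3/4·(g−p) = 3/4·(4,10) = (3.0000,7.5000)
o1: d²=269 > ρ²=50 → inactive
o2: d²=45 ≤ ρ²=50; F_rep = 34·(6,-3)/45² = (0.1007,-0.0504)
o3: d²=244 > ρ²=50 → inactive
o4: d²=49 ≤ ρ²=50; F_rep = 34·(-7,0)/49² = (-0.0991,0.0000)
F = F_att + ΣF_rep = (3.0016,7.4496)
p' = p + 1/5·F = (-4.3997,-6.5101)

Fx=3.0016 Fy=7.4496 x'=-4.3997 y'=-6.5101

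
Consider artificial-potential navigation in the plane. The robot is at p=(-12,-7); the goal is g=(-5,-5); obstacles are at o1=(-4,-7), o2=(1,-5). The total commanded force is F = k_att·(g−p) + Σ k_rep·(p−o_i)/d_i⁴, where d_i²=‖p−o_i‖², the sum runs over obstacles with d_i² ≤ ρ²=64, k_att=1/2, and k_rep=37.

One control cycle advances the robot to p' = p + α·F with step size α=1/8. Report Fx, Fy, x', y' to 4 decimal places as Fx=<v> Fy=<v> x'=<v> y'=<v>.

Fx=3.4277 Fy=1.0000 x'=-11.5715 y'=-6.8750

F_att = 1/2·(g−p) = 1/2·(7,2) = (3.5000,1.0000)
o1: d²=64 ≤ ρ²=64; F_rep = 37·(-8,0)/64² = (-0.0723,0.0000)
o2: d²=173 > ρ²=64 → inactive
F = F_att + ΣF_rep = (3.4277,1.0000)
p' = p + 1/8·F = (-11.5715,-6.8750)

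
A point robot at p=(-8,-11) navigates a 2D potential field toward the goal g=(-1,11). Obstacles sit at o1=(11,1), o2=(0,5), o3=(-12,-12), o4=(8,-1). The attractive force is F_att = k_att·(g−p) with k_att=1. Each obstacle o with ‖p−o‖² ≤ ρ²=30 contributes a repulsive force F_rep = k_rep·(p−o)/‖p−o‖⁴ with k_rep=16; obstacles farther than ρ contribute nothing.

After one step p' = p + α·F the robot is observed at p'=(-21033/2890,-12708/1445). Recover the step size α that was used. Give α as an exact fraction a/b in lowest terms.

F_att = 1·(g−p) = 1·(7,22) = (7.0000,22.0000)
o1: d²=505 > ρ²=30 → inactive
o2: d²=320 > ρ²=30 → inactive
o3: d²=17 ≤ ρ²=30; F_rep = 16·(4,1)/17² = (0.2215,0.0554)
o4: d²=356 > ρ²=30 → inactive
F = F_att + ΣF_rep = (7.2215,22.0554)
Δp = p'−p = (0.7221,2.2055); α = Δx/Fx = (2087/2890) / (2087/289) = 1/10
check: Δy/Fy = (3187/1445) / (6374/289) = 1/10 ✓

α = 1/10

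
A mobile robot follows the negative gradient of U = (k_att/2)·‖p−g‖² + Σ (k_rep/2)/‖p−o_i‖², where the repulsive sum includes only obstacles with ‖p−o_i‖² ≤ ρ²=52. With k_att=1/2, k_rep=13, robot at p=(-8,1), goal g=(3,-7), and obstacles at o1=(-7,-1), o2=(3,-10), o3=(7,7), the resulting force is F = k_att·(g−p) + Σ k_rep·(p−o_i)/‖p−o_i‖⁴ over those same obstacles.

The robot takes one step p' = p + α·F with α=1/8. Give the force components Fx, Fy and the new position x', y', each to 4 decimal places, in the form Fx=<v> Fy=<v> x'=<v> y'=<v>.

Fx=4.9800 Fy=-2.9600 x'=-7.3775 y'=0.6300

F_att = 1/2·(g−p) = 1/2·(11,-8) = (5.5000,-4.0000)
o1: d²=5 ≤ ρ²=52; F_rep = 13·(-1,2)/5² = (-0.5200,1.0400)
o2: d²=242 > ρ²=52 → inactive
o3: d²=261 > ρ²=52 → inactive
F = F_att + ΣF_rep = (4.9800,-2.9600)
p' = p + 1/8·F = (-7.3775,0.6300)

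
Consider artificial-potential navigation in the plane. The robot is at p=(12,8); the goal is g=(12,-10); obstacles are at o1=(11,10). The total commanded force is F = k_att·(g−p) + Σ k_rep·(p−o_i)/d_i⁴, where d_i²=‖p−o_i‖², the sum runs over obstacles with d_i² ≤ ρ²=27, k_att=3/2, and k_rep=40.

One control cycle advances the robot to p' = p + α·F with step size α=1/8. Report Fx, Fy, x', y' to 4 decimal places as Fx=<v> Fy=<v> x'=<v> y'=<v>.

Fx=1.6000 Fy=-30.2000 x'=12.2000 y'=4.2250

F_att = 3/2·(g−p) = 3/2·(0,-18) = (0.0000,-27.0000)
o1: d²=5 ≤ ρ²=27; F_rep = 40·(1,-2)/5² = (1.6000,-3.2000)
F = F_att + ΣF_rep = (1.6000,-30.2000)
p' = p + 1/8·F = (12.2000,4.2250)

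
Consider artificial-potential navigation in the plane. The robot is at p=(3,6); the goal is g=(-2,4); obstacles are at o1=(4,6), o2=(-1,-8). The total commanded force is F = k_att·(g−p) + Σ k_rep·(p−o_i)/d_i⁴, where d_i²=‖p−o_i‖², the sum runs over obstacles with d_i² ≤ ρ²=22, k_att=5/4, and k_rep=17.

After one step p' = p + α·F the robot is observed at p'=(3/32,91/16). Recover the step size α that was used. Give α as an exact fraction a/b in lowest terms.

α = 1/8

F_att = 5/4·(g−p) = 5/4·(-5,-2) = (-6.2500,-2.5000)
o1: d²=1 ≤ ρ²=22; F_rep = 17·(-1,0)/1² = (-17.0000,0.0000)
o2: d²=212 > ρ²=22 → inactive
F = F_att + ΣF_rep = (-23.2500,-2.5000)
Δp = p'−p = (-2.9062,-0.3125); α = Δx/Fx = (-93/32) / (-93/4) = 1/8
check: Δy/Fy = (-5/16) / (-5/2) = 1/8 ✓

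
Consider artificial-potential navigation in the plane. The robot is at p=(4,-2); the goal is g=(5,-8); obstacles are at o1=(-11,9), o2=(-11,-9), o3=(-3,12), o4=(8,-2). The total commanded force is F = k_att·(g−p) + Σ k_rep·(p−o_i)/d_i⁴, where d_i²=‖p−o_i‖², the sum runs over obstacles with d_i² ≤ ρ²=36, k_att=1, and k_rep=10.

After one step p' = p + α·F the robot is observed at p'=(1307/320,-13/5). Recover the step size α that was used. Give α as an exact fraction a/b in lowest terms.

F_att = 1·(g−p) = 1·(1,-6) = (1.0000,-6.0000)
o1: d²=346 > ρ²=36 → inactive
o2: d²=274 > ρ²=36 → inactive
o3: d²=245 > ρ²=36 → inactive
o4: d²=16 ≤ ρ²=36; F_rep = 10·(-4,0)/16² = (-0.1562,0.0000)
F = F_att + ΣF_rep = (0.8438,-6.0000)
Δp = p'−p = (0.0844,-0.6000); α = Δx/Fx = (27/320) / (27/32) = 1/10
check: Δy/Fy = (-3/5) / (-6) = 1/10 ✓

α = 1/10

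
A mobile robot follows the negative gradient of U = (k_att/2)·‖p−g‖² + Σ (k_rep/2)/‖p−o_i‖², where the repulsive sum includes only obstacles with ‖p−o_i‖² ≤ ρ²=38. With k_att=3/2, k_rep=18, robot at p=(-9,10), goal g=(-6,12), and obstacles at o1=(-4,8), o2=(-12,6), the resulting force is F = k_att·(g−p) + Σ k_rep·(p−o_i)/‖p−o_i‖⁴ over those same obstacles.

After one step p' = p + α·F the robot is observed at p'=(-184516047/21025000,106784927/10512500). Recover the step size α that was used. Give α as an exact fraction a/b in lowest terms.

F_att = 3/2·(g−p) = 3/2·(3,2) = (4.5000,3.0000)
o1: d²=29 ≤ ρ²=38; F_rep = 18·(-5,2)/29² = (-0.1070,0.0428)
o2: d²=25 ≤ ρ²=38; F_rep = 18·(3,4)/25² = (0.0864,0.1152)
F = F_att + ΣF_rep = (4.4794,3.1580)
Δp = p'−p = (0.2240,0.1579); α = Δx/Fx = (4708953/21025000) / (4708953/1051250) = 1/20
check: Δy/Fy = (1659927/10512500) / (1659927/525625) = 1/20 ✓

α = 1/20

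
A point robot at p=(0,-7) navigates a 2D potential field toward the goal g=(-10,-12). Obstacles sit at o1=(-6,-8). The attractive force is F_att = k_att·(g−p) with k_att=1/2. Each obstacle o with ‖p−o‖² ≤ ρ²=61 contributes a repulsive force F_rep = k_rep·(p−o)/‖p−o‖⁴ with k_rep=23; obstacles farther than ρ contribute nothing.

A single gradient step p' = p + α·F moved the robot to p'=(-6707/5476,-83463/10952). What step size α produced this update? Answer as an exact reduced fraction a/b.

α = 1/4

F_att = 1/2·(g−p) = 1/2·(-10,-5) = (-5.0000,-2.5000)
o1: d²=37 ≤ ρ²=61; F_rep = 23·(6,1)/37² = (0.1008,0.0168)
F = F_att + ΣF_rep = (-4.8992,-2.4832)
Δp = p'−p = (-1.2248,-0.6208); α = Δx/Fx = (-6707/5476) / (-6707/1369) = 1/4
check: Δy/Fy = (-6799/10952) / (-6799/2738) = 1/4 ✓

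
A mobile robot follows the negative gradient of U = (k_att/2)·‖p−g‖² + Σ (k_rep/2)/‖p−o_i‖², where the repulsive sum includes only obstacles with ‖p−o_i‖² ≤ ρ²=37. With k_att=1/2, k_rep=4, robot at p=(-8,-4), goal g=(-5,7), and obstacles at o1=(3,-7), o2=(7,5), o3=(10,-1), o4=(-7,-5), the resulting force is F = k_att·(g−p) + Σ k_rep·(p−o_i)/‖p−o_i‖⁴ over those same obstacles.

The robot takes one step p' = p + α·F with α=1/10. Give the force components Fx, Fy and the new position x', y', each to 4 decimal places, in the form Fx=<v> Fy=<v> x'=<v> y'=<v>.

F_att = 1/2·(g−p) = 1/2·(3,11) = (1.5000,5.5000)
o1: d²=130 > ρ²=37 → inactive
o2: d²=306 > ρ²=37 → inactive
o3: d²=333 > ρ²=37 → inactive
o4: d²=2 ≤ ρ²=37; F_rep = 4·(-1,1)/2² = (-1.0000,1.0000)
F = F_att + ΣF_rep = (0.5000,6.5000)
p' = p + 1/10·F = (-7.9500,-3.3500)

Fx=0.5000 Fy=6.5000 x'=-7.9500 y'=-3.3500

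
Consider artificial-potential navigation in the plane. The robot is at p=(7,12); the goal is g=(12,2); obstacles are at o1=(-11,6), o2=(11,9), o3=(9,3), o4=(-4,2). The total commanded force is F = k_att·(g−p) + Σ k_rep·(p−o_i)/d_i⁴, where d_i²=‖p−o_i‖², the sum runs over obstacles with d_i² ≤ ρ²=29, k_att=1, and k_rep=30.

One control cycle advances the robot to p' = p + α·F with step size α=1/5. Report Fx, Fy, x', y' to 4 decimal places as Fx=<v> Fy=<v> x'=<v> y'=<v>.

Fx=4.8080 Fy=-9.8560 x'=7.9616 y'=10.0288

F_att = 1·(g−p) = 1·(5,-10) = (5.0000,-10.0000)
o1: d²=360 > ρ²=29 → inactive
o2: d²=25 ≤ ρ²=29; F_rep = 30·(-4,3)/25² = (-0.1920,0.1440)
o3: d²=85 > ρ²=29 → inactive
o4: d²=221 > ρ²=29 → inactive
F = F_att + ΣF_rep = (4.8080,-9.8560)
p' = p + 1/5·F = (7.9616,10.0288)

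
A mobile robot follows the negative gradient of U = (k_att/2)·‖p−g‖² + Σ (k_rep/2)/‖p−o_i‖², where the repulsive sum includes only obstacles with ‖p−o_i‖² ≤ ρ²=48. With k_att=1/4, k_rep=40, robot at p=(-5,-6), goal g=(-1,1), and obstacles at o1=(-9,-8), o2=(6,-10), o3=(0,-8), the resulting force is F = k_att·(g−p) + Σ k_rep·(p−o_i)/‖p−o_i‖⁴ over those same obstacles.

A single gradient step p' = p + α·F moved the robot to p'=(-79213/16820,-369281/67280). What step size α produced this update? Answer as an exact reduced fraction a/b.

α = 1/4

F_att = 1/4·(g−p) = 1/4·(4,7) = (1.0000,1.7500)
o1: d²=20 ≤ ρ²=48; F_rep = 40·(4,2)/20² = (0.4000,0.2000)
o2: d²=137 > ρ²=48 → inactive
o3: d²=29 ≤ ρ²=48; F_rep = 40·(-5,2)/29² = (-0.2378,0.0951)
F = F_att + ΣF_rep = (1.1622,2.0451)
Δp = p'−p = (0.2905,0.5113); α = Δx/Fx = (4887/16820) / (4887/4205) = 1/4
check: Δy/Fy = (34399/67280) / (34399/16820) = 1/4 ✓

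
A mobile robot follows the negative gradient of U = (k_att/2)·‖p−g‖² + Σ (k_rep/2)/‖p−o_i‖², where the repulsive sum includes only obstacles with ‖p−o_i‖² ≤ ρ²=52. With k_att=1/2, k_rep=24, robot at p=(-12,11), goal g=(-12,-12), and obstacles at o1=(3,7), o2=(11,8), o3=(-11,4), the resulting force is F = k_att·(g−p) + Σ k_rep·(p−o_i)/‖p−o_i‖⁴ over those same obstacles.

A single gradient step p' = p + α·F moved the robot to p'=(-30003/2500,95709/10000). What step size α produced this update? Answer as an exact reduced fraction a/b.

α = 1/8

F_att = 1/2·(g−p) = 1/2·(0,-23) = (0.0000,-11.5000)
o1: d²=241 > ρ²=52 → inactive
o2: d²=538 > ρ²=52 → inactive
o3: d²=50 ≤ ρ²=52; F_rep = 24·(-1,7)/50² = (-0.0096,0.0672)
F = F_att + ΣF_rep = (-0.0096,-11.4328)
Δp = p'−p = (-0.0012,-1.4291); α = Δx/Fx = (-3/2500) / (-6/625) = 1/8
check: Δy/Fy = (-14291/10000) / (-14291/1250) = 1/8 ✓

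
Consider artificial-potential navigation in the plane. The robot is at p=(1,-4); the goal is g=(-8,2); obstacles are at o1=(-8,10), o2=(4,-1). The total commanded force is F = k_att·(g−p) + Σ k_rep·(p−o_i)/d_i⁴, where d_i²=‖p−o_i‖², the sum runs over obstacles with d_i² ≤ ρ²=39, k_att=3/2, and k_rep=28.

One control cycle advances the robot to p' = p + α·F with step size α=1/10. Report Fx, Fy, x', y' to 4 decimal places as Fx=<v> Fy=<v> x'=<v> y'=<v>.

Fx=-13.7593 Fy=8.7407 x'=-0.3759 y'=-3.1259

F_att = 3/2·(g−p) = 3/2·(-9,6) = (-13.5000,9.0000)
o1: d²=277 > ρ²=39 → inactive
o2: d²=18 ≤ ρ²=39; F_rep = 28·(-3,-3)/18² = (-0.2593,-0.2593)
F = F_att + ΣF_rep = (-13.7593,8.7407)
p' = p + 1/10·F = (-0.3759,-3.1259)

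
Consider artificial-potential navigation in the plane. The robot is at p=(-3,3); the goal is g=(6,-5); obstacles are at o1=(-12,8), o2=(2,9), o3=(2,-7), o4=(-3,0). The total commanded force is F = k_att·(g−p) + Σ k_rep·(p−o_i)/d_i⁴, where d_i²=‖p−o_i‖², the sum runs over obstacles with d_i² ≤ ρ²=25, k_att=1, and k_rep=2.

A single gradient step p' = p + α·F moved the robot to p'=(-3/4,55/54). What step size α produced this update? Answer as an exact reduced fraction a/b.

α = 1/4

F_att = 1·(g−p) = 1·(9,-8) = (9.0000,-8.0000)
o1: d²=106 > ρ²=25 → inactive
o2: d²=61 > ρ²=25 → inactive
o3: d²=125 > ρ²=25 → inactive
o4: d²=9 ≤ ρ²=25; F_rep = 2·(0,3)/9² = (0.0000,0.0741)
F = F_att + ΣF_rep = (9.0000,-7.9259)
Δp = p'−p = (2.2500,-1.9815); α = Δx/Fx = (9/4) / (9) = 1/4
check: Δy/Fy = (-107/54) / (-214/27) = 1/4 ✓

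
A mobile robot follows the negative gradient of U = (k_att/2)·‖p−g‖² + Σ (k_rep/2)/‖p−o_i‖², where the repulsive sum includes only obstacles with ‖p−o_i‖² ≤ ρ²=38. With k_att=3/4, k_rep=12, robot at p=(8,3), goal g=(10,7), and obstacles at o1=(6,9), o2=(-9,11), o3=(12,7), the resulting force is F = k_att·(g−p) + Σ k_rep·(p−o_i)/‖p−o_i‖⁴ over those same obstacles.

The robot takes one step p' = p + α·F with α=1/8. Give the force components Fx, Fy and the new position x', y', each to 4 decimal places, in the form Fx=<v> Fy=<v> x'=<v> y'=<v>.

F_att = 3/4·(g−p) = 3/4·(2,4) = (1.5000,3.0000)
o1: d²=40 > ρ²=38 → inactive
o2: d²=353 > ρ²=38 → inactive
o3: d²=32 ≤ ρ²=38; F_rep = 12·(-4,-4)/32² = (-0.0469,-0.0469)
F = F_att + ΣF_rep = (1.4531,2.9531)
p' = p + 1/8·F = (8.1816,3.3691)

Fx=1.4531 Fy=2.9531 x'=8.1816 y'=3.3691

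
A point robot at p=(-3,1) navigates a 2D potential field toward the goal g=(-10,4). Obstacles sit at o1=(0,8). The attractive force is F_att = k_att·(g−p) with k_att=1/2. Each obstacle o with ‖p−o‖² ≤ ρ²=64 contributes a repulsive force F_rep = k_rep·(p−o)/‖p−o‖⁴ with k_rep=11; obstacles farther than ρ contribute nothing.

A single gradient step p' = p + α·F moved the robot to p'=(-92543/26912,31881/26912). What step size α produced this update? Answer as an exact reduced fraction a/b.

F_att = 1/2·(g−p) = 1/2·(-7,3) = (-3.5000,1.5000)
o1: d²=58 ≤ ρ²=64; F_rep = 11·(-3,-7)/58² = (-0.0098,-0.0229)
F = F_att + ΣF_rep = (-3.5098,1.4771)
Δp = p'−p = (-0.4387,0.1846); α = Δx/Fx = (-11807/26912) / (-11807/3364) = 1/8
check: Δy/Fy = (4969/26912) / (4969/3364) = 1/8 ✓

α = 1/8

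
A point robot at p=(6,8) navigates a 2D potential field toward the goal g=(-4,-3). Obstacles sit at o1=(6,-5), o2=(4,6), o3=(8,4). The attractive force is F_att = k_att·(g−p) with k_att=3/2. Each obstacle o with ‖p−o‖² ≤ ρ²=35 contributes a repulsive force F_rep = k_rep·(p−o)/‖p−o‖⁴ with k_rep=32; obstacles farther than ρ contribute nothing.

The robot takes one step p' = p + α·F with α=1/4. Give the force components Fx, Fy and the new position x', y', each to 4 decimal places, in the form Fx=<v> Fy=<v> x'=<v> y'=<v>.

Fx=-14.1600 Fy=-15.1800 x'=2.4600 y'=4.2050

F_att = 3/2·(g−p) = 3/2·(-10,-11) = (-15.0000,-16.5000)
o1: d²=169 > ρ²=35 → inactive
o2: d²=8 ≤ ρ²=35; F_rep = 32·(2,2)/8² = (1.0000,1.0000)
o3: d²=20 ≤ ρ²=35; F_rep = 32·(-2,4)/20² = (-0.1600,0.3200)
F = F_att + ΣF_rep = (-14.1600,-15.1800)
p' = p + 1/4·F = (2.4600,4.2050)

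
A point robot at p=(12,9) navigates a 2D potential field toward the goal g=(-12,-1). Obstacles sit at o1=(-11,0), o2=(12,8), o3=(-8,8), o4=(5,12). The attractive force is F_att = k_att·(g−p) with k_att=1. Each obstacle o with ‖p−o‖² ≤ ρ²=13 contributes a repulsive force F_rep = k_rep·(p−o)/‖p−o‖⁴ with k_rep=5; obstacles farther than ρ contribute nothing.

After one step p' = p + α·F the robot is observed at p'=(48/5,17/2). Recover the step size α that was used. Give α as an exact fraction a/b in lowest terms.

F_att = 1·(g−p) = 1·(-24,-10) = (-24.0000,-10.0000)
o1: d²=610 > ρ²=13 → inactive
o2: d²=1 ≤ ρ²=13; F_rep = 5·(0,1)/1² = (0.0000,5.0000)
o3: d²=401 > ρ²=13 → inactive
o4: d²=58 > ρ²=13 → inactive
F = F_att + ΣF_rep = (-24.0000,-5.0000)
Δp = p'−p = (-2.4000,-0.5000); α = Δx/Fx = (-12/5) / (-24) = 1/10
check: Δy/Fy = (-1/2) / (-5) = 1/10 ✓

α = 1/10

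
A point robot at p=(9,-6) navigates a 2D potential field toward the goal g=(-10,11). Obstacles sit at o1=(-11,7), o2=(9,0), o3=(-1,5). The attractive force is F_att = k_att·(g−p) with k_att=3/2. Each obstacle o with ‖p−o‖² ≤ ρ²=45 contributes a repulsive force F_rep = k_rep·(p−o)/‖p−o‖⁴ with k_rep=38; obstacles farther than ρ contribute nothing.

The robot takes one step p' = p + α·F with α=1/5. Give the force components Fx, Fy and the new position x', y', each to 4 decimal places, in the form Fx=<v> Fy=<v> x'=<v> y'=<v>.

F_att = 3/2·(g−p) = 3/2·(-19,17) = (-28.5000,25.5000)
o1: d²=569 > ρ²=45 → inactive
o2: d²=36 ≤ ρ²=45; F_rep = 38·(0,-6)/36² = (0.0000,-0.1759)
o3: d²=221 > ρ²=45 → inactive
F = F_att + ΣF_rep = (-28.5000,25.3241)
p' = p + 1/5·F = (3.3000,-0.9352)

Fx=-28.5000 Fy=25.3241 x'=3.3000 y'=-0.9352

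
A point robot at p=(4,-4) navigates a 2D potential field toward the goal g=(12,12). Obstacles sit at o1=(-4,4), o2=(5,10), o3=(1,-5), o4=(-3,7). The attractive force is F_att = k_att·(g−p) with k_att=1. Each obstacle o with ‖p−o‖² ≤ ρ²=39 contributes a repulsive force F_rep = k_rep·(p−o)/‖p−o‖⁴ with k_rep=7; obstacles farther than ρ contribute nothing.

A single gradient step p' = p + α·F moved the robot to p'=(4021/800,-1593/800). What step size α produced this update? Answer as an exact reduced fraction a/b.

α = 1/8

F_att = 1·(g−p) = 1·(8,16) = (8.0000,16.0000)
o1: d²=128 > ρ²=39 → inactive
o2: d²=197 > ρ²=39 → inactive
o3: d²=10 ≤ ρ²=39; F_rep = 7·(3,1)/10² = (0.2100,0.0700)
o4: d²=170 > ρ²=39 → inactive
F = F_att + ΣF_rep = (8.2100,16.0700)
Δp = p'−p = (1.0263,2.0088); α = Δx/Fx = (821/800) / (821/100) = 1/8
check: Δy/Fy = (1607/800) / (1607/100) = 1/8 ✓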